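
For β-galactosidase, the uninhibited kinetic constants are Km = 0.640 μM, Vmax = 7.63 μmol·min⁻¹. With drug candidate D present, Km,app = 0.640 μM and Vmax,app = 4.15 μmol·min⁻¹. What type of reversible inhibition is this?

Vmax decreases (7.63 → 4.15 μmol·min⁻¹) while Km is unchanged — pure noncompetitive inhibition.

noncompetitive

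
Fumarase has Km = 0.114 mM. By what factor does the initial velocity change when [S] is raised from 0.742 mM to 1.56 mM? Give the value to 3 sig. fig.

The fractional saturations are [S]/(Km+[S]) = 0.742/0.8560 = 0.8668 and 1.56/1.674 = 0.9319.
v₂/v₁ is just their ratio: 0.9319/0.8668 = 1.08.

1.08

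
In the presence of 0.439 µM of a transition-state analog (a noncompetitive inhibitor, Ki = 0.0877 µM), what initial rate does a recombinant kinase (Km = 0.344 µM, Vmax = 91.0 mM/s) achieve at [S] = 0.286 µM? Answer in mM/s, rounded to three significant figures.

With α = 1 + [I]/Ki = 1 + 0.439/0.0877 = 6.006, the noncompetitive rate law is v = (Vmax/α)·[S] / (Km + [S]).
v = (91.0/6.006)×0.286 / (0.344 + 0.286) = 4.334/0.6300 = 6.88 mM/s.

6.88 mM/s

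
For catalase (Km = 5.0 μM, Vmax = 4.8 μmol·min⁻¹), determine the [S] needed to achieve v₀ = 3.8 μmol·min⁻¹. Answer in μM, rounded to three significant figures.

Rearranging v = Vmax[S]/(Km+[S]) gives [S] = Km·v/(Vmax − v).
[S] = 5.0 × 3.8 / (4.8 − 3.8) = 19.00/1.000 = 19.0 μM.

19.0 μM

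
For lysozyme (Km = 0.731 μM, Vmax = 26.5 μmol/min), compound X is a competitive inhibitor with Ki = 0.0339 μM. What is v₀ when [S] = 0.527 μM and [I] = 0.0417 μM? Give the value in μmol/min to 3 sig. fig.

6.47 μmol/min

With α = 1 + [I]/Ki = 1 + 0.0417/0.0339 = 2.230, the competitive rate law is v = Vmax[S] / (αKm + [S]).
v = 26.5×0.527 / (2.230×0.731 + 0.527) = 13.97/2.157 = 6.47 μmol/min.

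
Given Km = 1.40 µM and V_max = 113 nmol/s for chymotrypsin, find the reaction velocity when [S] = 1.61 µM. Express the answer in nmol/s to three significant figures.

v = Vmax·[S]/(Km + [S]) = 113 × 1.61 / (1.40 + 1.61)
  = 181.9 / 3.010 = 60.4 nmol/s.

60.4 nmol/s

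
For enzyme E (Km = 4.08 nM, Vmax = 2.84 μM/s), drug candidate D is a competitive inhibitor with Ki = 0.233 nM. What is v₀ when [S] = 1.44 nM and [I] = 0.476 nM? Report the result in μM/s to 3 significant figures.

With α = 1 + [I]/Ki = 1 + 0.476/0.233 = 3.043, the competitive rate law is v = Vmax[S] / (αKm + [S]).
v = 2.84×1.44 / (3.043×4.08 + 1.44) = 4.090/13.86 = 0.295 μM/s.

0.295 μM/s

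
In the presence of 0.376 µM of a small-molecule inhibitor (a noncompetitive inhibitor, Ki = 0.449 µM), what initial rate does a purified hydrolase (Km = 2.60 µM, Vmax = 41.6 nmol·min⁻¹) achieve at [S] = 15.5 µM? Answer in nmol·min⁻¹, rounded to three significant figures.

α = 1 + [I]/Ki = 1 + 0.376/0.449 = 1.837.
For a noncompetitive inhibitor, Vmax is reduced to Vmax/α while Km is unchanged: Km,app = 2.60 µM, Vmax,app = 22.6 nmol·min⁻¹.
v = Vmax,app·[S]/(Km,app + [S]) = 22.6 × 15.5/(2.60 + 15.5) = 19.4 nmol·min⁻¹.

19.4 nmol·min⁻¹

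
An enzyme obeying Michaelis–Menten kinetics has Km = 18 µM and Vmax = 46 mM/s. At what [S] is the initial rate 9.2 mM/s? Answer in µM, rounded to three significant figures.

Rearranging v = Vmax[S]/(Km+[S]) gives [S] = Km·v/(Vmax − v).
[S] = 18 × 9.2 / (46 − 9.2) = 165.6/36.80 = 4.50 µM.

4.50 µM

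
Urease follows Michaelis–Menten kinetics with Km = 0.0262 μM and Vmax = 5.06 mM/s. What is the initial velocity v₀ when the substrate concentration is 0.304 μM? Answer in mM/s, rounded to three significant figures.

4.66 mM/s

v = Vmax·[S]/(Km + [S]) = 5.06 × 0.304 / (0.0262 + 0.304)
  = 1.538 / 0.3302 = 4.66 mM/s.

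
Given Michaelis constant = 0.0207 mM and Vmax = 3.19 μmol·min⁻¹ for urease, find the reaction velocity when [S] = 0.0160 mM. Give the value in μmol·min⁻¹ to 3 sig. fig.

1.39 μmol·min⁻¹

v = Vmax·[S]/(Km + [S]) = 3.19 × 0.0160 / (0.0207 + 0.0160)
  = 0.05104 / 0.03670 = 1.39 μmol·min⁻¹.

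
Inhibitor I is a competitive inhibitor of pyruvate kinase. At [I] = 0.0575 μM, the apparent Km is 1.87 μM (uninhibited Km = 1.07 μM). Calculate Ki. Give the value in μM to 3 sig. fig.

0.0769 μM

Competitive: Km,app = α·Km with α = 1 + [I]/Ki.
α = Km,app/Km = 1.87/1.07 = 1.748.
Since α = 1 + [I]/Ki, [I]/Ki = 1.748 − 1 = 0.7477 and Ki = 0.0575/0.7477 = 0.0769 μM.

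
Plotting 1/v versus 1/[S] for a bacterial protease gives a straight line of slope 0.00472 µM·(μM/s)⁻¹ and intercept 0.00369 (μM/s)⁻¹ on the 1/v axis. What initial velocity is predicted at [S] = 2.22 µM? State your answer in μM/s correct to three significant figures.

172 μM/s

The y-intercept is 1/Vmax, so Vmax = 1/0.00369 = 271 μM/s.
The slope is Km/Vmax, so Km = 0.00472 × 271 = 1.28 µM.
Then v = 271 × 2.22/(1.28 + 2.22) = 172 μM/s.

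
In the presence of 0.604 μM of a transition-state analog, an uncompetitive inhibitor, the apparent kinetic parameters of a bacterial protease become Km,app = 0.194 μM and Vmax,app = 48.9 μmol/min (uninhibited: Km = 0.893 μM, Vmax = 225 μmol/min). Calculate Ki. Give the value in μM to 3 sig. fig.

Uncompetitive: Vmax,app = Vmax/α (and Km,app = Km/α) with α = 1 + [I]/Ki.
α = Vmax/Vmax,app = 225/48.9 = 4.601.
Since α = 1 + [I]/Ki, [I]/Ki = 4.601 − 1 = 3.601 and Ki = 0.604/3.601 = 0.168 μM.

0.168 μM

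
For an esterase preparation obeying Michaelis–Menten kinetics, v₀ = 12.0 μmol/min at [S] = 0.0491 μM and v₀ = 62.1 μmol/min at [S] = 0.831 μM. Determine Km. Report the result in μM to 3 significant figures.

From v = Vmax[S]/(Km+[S]), each point gives Vmax = v(Km+[S])/[S].
Equating: 12.0(Km+0.0491)/0.0491 = 62.1(Km+0.831)/0.831.
244.4·Km + 12.0 = 74.73·Km + 62.1, so (244.4 − 74.73)·Km = 62.1 − 12.0.
Km = 50.10/169.7 = 0.295 μM; then Vmax = 12.0(0.295+0.0491)/0.0491 = 84.2 μmol/min.

0.295 μM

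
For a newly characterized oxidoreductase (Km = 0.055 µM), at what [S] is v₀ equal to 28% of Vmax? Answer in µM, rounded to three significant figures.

v/Vmax = [S]/(Km+[S]) = 0.28, so [S] = Km·0.28/(1 − 0.28) = 0.055 × 0.3889.
[S] = 0.0214 µM.

0.0214 µM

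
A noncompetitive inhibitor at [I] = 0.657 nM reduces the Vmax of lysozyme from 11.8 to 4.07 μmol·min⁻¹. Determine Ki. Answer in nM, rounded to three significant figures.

0.346 nM

Noncompetitive: Vmax,app = Vmax/α with α = 1 + [I]/Ki.
α = Vmax/Vmax,app = 11.8/4.07 = 2.899.
Since α = 1 + [I]/Ki, [I]/Ki = 2.899 − 1 = 1.899 and Ki = 0.657/1.899 = 0.346 nM.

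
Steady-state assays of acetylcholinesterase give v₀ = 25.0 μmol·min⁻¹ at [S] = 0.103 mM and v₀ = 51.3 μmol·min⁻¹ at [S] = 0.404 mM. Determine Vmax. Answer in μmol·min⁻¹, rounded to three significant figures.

80.2 μmol·min⁻¹

From v = Vmax[S]/(Km+[S]), each point gives Vmax = v(Km+[S])/[S].
Equating: 25.0(Km+0.103)/0.103 = 51.3(Km+0.404)/0.404.
242.7·Km + 25.0 = 127.0·Km + 51.3, so (242.7 − 127.0)·Km = 51.3 − 25.0.
Km = 26.30/115.7 = 0.227 mM; then Vmax = 25.0(0.227+0.103)/0.103 = 80.2 μmol·min⁻¹.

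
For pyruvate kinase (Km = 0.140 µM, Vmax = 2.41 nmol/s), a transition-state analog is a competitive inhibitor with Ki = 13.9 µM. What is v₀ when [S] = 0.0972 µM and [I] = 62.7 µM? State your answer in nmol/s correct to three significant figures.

0.270 nmol/s

α = 1 + [I]/Ki = 1 + 62.7/13.9 = 5.511.
For a competitive inhibitor, Vmax is unchanged and the apparent Km becomes α·Km: Km,app = 0.772 µM, Vmax,app = 2.41 nmol/s.
v = Vmax,app·[S]/(Km,app + [S]) = 2.41 × 0.0972/(0.772 + 0.0972) = 0.270 nmol/s.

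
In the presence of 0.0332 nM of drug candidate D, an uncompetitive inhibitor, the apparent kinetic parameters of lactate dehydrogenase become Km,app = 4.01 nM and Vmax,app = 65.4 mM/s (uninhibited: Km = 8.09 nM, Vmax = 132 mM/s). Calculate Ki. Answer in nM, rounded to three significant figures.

0.0326 nM

Uncompetitive: Vmax,app = Vmax/α (and Km,app = Km/α) with α = 1 + [I]/Ki.
α = Vmax/Vmax,app = 132/65.4 = 2.018.
Ki = [I]/(α − 1) = 0.0332/1.018 = 0.0326 nM.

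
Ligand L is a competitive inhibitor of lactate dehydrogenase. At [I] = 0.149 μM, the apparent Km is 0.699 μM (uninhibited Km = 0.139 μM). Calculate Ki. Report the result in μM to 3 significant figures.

0.0370 μM

Competitive: Km,app = α·Km with α = 1 + [I]/Ki.
α = Km,app/Km = 0.699/0.139 = 5.029.
Since α = 1 + [I]/Ki, [I]/Ki = 5.029 − 1 = 4.029 and Ki = 0.149/4.029 = 0.0370 μM.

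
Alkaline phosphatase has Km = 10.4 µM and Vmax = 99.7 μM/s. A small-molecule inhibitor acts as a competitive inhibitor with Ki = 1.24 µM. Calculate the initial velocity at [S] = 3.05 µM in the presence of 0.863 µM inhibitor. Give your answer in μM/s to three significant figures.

α = 1 + [I]/Ki = 1 + 0.863/1.24 = 1.696.
For a competitive inhibitor, Vmax is unchanged and the apparent Km becomes α·Km: Km,app = 17.6 µM, Vmax,app = 99.7 μM/s.
v = Vmax,app·[S]/(Km,app + [S]) = 99.7 × 3.05/(17.6 + 3.05) = 14.7 μM/s.

14.7 μM/s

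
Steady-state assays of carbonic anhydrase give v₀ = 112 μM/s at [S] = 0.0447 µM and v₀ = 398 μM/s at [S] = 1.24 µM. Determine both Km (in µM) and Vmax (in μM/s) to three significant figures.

From v = Vmax[S]/(Km+[S]), each point gives Vmax = v(Km+[S])/[S].
Equating: 112(Km+0.0447)/0.0447 = 398(Km+1.24)/1.24.
2506·Km + 112 = 321.0·Km + 398, so (2506 − 321.0)·Km = 398 − 112.
Km = 286.0/2185 = 0.131 µM; then Vmax = 112(0.131+0.0447)/0.0447 = 440 μM/s.

Km = 0.131 µM; Vmax = 440 μM/s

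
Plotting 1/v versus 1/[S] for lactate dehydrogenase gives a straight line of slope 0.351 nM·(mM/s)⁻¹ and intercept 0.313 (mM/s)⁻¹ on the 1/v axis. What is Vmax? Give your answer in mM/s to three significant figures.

3.19 mM/s

The y-intercept of a Lineweaver–Burk plot equals 1/Vmax, so Vmax = 1/0.313 = 3.19 mM/s.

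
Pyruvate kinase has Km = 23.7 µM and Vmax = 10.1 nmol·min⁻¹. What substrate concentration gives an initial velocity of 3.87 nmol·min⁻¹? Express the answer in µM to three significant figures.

14.7 µM

The required fractional saturation is v/Vmax = 3.87/10.1 = 0.3832.
Then [S]/(Km+[S]) = 0.3832 ⇒ [S] = 23.7 × 0.3832/(1 − 0.3832) = 14.7 µM.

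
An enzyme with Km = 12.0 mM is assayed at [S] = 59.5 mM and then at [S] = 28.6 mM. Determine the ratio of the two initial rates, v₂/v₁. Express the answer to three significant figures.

The fractional saturations are [S]/(Km+[S]) = 59.5/71.50 = 0.8322 and 28.6/40.60 = 0.7044.
v₂/v₁ is just their ratio: 0.7044/0.8322 = 0.847.

0.847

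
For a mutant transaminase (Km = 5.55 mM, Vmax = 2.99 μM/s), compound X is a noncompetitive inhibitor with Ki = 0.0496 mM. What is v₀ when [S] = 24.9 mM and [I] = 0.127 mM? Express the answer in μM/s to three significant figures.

α = 1 + [I]/Ki = 1 + 0.127/0.0496 = 3.560.
For a noncompetitive inhibitor, Vmax is reduced to Vmax/α while Km is unchanged: Km,app = 5.55 mM, Vmax,app = 0.840 μM/s.
v = Vmax,app·[S]/(Km,app + [S]) = 0.840 × 24.9/(5.55 + 24.9) = 0.687 μM/s.

0.687 μM/s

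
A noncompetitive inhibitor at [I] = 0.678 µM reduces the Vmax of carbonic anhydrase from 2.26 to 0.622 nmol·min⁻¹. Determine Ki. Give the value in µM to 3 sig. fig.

Noncompetitive: Vmax,app = Vmax/α with α = 1 + [I]/Ki.
α = Vmax/Vmax,app = 2.26/0.622 = 3.633.
Since α = 1 + [I]/Ki, [I]/Ki = 3.633 − 1 = 2.633 and Ki = 0.678/2.633 = 0.257 µM.

0.257 µM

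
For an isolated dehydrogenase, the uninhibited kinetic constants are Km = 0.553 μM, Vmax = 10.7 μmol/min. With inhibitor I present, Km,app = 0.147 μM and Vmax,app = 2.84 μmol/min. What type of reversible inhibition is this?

Both Km and Vmax decrease by the same factor (~3.77-fold) — characteristic of uncompetitive inhibition.

uncompetitive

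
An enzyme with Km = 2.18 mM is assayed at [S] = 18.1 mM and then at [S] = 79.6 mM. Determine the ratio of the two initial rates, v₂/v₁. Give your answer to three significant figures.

1.09

Since Vmax cancels, v₂/v₁ = [S]₂(Km+[S]₁) / [S]₁(Km+[S]₂).
= 79.6×(2.18+18.1) / (18.1×(2.18+79.6)) = 1614/1480 = 1.09.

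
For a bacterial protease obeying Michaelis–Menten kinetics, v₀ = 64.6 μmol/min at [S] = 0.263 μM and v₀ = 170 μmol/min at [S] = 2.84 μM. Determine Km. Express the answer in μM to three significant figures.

0.567 μM

From v = Vmax[S]/(Km+[S]), each point gives Vmax = v(Km+[S])/[S].
Equating: 64.6(Km+0.263)/0.263 = 170(Km+2.84)/2.84.
245.6·Km + 64.6 = 59.86·Km + 170, so (245.6 − 59.86)·Km = 170 − 64.6.
Km = 105.4/185.8 = 0.567 μM; then Vmax = 64.6(0.567+0.263)/0.263 = 204 μmol/min.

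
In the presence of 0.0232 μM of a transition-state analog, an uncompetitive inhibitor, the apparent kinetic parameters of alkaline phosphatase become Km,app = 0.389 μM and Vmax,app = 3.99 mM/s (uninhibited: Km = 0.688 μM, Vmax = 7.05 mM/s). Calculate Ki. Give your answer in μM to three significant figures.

0.0303 μM

Uncompetitive: Vmax,app = Vmax/α (and Km,app = Km/α) with α = 1 + [I]/Ki.
α = Vmax/Vmax,app = 7.05/3.99 = 1.767.
Ki = [I]/(α − 1) = 0.0232/0.7669 = 0.0303 μM.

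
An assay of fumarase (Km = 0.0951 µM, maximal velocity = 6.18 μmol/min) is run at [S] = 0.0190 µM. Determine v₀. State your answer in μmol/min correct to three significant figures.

1.03 μmol/min

v = Vmax·[S]/(Km + [S]) = 6.18 × 0.0190 / (0.0951 + 0.0190)
  = 0.1174 / 0.1141 = 1.03 μmol/min.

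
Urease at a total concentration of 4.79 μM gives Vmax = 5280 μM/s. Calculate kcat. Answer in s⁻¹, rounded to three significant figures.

kcat = Vmax/[E]total = 5280 μM/s / 4.79 μM = 1100 s⁻¹.

1100 s⁻¹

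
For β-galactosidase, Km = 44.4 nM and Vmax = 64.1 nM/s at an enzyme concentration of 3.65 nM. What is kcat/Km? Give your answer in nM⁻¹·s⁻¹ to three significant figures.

kcat = Vmax/[E]total = 64.1/3.65 = 17.6 s⁻¹.
kcat/Km = 17.6/44.4 = 0.396 nM⁻¹·s⁻¹.

0.396 nM⁻¹·s⁻¹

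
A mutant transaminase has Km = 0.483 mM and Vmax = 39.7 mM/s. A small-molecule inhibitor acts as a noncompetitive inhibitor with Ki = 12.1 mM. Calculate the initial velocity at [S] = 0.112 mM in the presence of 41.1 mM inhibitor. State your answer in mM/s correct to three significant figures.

1.70 mM/s

α = 1 + [I]/Ki = 1 + 41.1/12.1 = 4.397.
For a noncompetitive inhibitor, Vmax is reduced to Vmax/α while Km is unchanged: Km,app = 0.483 mM, Vmax,app = 9.03 mM/s.
v = Vmax,app·[S]/(Km,app + [S]) = 9.03 × 0.112/(0.483 + 0.112) = 1.70 mM/s.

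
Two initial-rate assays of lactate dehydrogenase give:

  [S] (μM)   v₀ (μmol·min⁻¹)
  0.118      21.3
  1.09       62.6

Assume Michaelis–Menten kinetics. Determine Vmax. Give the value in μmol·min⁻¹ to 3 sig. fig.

In reciprocal form, 1/v = (Km/Vmax)·(1/[S]) + 1/Vmax. The two points give (1/[S], 1/v) = (8.475, 0.04695) and (0.9174, 0.01597).
Slope = (0.04695 − 0.01597)/(8.475 − 0.9174) = 0.004099; intercept = 0.04695 − 0.004099×8.475 = 0.01221.
Vmax = 1/intercept = 81.9 μmol·min⁻¹; Km = slope × Vmax = 0.004099 × 81.9 = 0.336 μM.

81.9 μmol·min⁻¹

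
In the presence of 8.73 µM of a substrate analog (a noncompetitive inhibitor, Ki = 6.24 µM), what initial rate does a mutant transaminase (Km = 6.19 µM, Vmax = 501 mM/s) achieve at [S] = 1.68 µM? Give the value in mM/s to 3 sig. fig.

With α = 1 + [I]/Ki = 1 + 8.73/6.24 = 2.399, the noncompetitive rate law is v = (Vmax/α)·[S] / (Km + [S]).
v = (501/2.399)×1.68 / (6.19 + 1.68) = 350.8/7.870 = 44.6 mM/s.

44.6 mM/s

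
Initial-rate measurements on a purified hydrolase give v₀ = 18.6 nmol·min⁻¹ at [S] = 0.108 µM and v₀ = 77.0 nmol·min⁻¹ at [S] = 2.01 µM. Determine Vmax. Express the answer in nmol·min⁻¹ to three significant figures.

93.7 nmol·min⁻¹

In reciprocal form, 1/v = (Km/Vmax)·(1/[S]) + 1/Vmax. The two points give (1/[S], 1/v) = (9.259, 0.05376) and (0.4975, 0.01299).
Slope = (0.05376 − 0.01299)/(9.259 − 0.4975) = 0.004654; intercept = 0.05376 − 0.004654×9.259 = 0.01067.
Vmax = 1/intercept = 93.7 nmol·min⁻¹; Km = slope × Vmax = 0.004654 × 93.7 = 0.436 µM.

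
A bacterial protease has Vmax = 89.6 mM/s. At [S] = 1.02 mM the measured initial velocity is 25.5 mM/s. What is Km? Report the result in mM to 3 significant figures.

From v = Vmax[S]/(Km+[S]), Km = [S](Vmax − v)/v.
Km = 1.02 × (89.6 − 25.5) / 25.5 = 65.38/25.5 = 2.56 mM.

2.56 mM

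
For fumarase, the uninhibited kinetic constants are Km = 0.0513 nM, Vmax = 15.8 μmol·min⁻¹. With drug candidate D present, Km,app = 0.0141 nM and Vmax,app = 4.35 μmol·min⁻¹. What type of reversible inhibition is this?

Both Km and Vmax decrease by the same factor (~3.63-fold) — characteristic of uncompetitive inhibition.

uncompetitive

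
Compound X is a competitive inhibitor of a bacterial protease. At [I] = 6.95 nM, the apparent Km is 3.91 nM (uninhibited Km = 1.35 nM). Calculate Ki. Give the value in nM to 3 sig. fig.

Competitive: Km,app = α·Km with α = 1 + [I]/Ki.
α = Km,app/Km = 3.91/1.35 = 2.896.
Ki = [I]/(α − 1) = 6.95/1.896 = 3.67 nM.

3.67 nM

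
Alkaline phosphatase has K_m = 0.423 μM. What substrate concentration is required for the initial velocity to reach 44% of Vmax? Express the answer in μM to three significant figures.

v/Vmax = [S]/(Km+[S]) = 0.44, so [S] = Km·0.44/(1 − 0.44) = 0.423 × 0.7857.
[S] = 0.332 μM.

0.332 μM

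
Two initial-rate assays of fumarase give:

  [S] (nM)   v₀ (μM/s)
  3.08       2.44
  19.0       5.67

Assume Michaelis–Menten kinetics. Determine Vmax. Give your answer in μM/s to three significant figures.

In reciprocal form, 1/v = (Km/Vmax)·(1/[S]) + 1/Vmax. The two points give (1/[S], 1/v) = (0.3247, 0.4098) and (0.05263, 0.1764).
Slope = (0.4098 − 0.1764)/(0.3247 − 0.05263) = 0.8582; intercept = 0.4098 − 0.8582×0.3247 = 0.1312.
Vmax = 1/intercept = 7.62 μM/s; Km = slope × Vmax = 0.8582 × 7.62 = 6.54 nM.

7.62 μM/s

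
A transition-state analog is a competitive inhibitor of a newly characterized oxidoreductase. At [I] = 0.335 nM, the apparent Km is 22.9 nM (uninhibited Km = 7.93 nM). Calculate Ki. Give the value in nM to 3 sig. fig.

Competitive: Km,app = α·Km with α = 1 + [I]/Ki.
α = Km,app/Km = 22.9/7.93 = 2.888.
Ki = [I]/(α − 1) = 0.335/1.888 = 0.177 nM.

0.177 nM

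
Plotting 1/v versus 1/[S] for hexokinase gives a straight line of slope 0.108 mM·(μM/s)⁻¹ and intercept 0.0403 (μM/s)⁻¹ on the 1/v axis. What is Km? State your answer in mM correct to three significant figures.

2.68 mM

y-intercept = 1/Vmax ⇒ Vmax = 24.8 μM/s; slope = Km/Vmax ⇒ Km = slope × Vmax.
Km = 0.108 × 24.8 = 2.68 mM.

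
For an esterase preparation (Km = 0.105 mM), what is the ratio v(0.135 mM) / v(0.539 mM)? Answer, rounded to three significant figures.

0.672

Since Vmax cancels, v₂/v₁ = [S]₂(Km+[S]₁) / [S]₁(Km+[S]₂).
= 0.135×(0.105+0.539) / (0.539×(0.105+0.135)) = 0.08694/0.1294 = 0.672.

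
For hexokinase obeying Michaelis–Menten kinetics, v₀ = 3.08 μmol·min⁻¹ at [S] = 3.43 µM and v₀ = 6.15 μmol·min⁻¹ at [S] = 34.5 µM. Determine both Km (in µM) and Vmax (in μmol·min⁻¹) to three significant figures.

From v = Vmax[S]/(Km+[S]), each point gives Vmax = v(Km+[S])/[S].
Equating: 3.08(Km+3.43)/3.43 = 6.15(Km+34.5)/34.5.
0.8980·Km + 3.08 = 0.1783·Km + 6.15, so (0.8980 − 0.1783)·Km = 6.15 − 3.08.
Km = 3.070/0.7197 = 4.27 µM; then Vmax = 3.08(4.27+3.43)/3.43 = 6.91 μmol·min⁻¹.

Km = 4.27 µM; Vmax = 6.91 μmol·min⁻¹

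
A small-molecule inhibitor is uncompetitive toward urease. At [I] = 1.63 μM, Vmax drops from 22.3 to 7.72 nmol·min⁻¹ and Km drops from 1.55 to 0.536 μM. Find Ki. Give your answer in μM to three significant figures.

0.863 μM

Uncompetitive: Vmax,app = Vmax/α (and Km,app = Km/α) with α = 1 + [I]/Ki.
α = Vmax/Vmax,app = 22.3/7.72 = 2.889.
Ki = [I]/(α − 1) = 1.63/1.889 = 0.863 μM.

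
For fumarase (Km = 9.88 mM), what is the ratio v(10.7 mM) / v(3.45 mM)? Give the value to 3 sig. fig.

Since Vmax cancels, v₂/v₁ = [S]₂(Km+[S]₁) / [S]₁(Km+[S]₂).
= 10.7×(9.88+3.45) / (3.45×(9.88+10.7)) = 142.6/71.00 = 2.01.

2.01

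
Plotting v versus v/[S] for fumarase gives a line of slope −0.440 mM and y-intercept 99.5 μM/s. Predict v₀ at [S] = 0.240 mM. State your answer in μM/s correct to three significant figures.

35.1 μM/s

In the Eadie–Hofstee form v = Vmax − Km·(v/[S]), the slope is −Km and the intercept is Vmax, so Km = 0.440 mM and Vmax = 99.5 μM/s.
v = 99.5 × 0.240/(0.440 + 0.240) = 35.1 μM/s.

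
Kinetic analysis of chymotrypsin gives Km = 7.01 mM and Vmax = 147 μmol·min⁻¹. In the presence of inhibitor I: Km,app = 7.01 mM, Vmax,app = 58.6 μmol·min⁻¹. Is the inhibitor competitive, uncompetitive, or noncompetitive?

noncompetitive

Vmax decreases (147 → 58.6 μmol·min⁻¹) while Km is unchanged — pure noncompetitive inhibition.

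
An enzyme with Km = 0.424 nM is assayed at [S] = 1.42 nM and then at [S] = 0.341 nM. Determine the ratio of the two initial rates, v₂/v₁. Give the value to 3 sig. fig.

0.579

Since Vmax cancels, v₂/v₁ = [S]₂(Km+[S]₁) / [S]₁(Km+[S]₂).
= 0.341×(0.424+1.42) / (1.42×(0.424+0.341)) = 0.6288/1.086 = 0.579.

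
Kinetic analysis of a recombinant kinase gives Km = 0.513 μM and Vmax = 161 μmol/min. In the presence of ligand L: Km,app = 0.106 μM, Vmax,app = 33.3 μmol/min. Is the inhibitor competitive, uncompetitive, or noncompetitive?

Both Km and Vmax decrease by the same factor (~4.83-fold) — characteristic of uncompetitive inhibition.

uncompetitive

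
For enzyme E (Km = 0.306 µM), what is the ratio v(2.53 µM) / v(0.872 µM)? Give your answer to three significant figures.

The fractional saturations are [S]/(Km+[S]) = 0.872/1.178 = 0.7402 and 2.53/2.836 = 0.8921.
v₂/v₁ is just their ratio: 0.8921/0.7402 = 1.21.

1.21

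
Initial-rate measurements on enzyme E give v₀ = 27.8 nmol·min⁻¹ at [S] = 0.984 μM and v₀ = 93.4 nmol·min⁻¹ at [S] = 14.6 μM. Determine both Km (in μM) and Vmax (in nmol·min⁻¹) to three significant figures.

From v = Vmax[S]/(Km+[S]), each point gives Vmax = v(Km+[S])/[S].
Equating: 27.8(Km+0.984)/0.984 = 93.4(Km+14.6)/14.6.
28.25·Km + 27.8 = 6.397·Km + 93.4, so (28.25 − 6.397)·Km = 93.4 − 27.8.
Km = 65.60/21.85 = 3.00 μM; then Vmax = 27.8(3.00+0.984)/0.984 = 113 nmol·min⁻¹.

Km = 3.00 μM; Vmax = 113 nmol·min⁻¹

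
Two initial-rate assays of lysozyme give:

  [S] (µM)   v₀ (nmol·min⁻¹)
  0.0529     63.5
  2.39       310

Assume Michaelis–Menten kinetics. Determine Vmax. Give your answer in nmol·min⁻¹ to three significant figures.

In reciprocal form, 1/v = (Km/Vmax)·(1/[S]) + 1/Vmax. The two points give (1/[S], 1/v) = (18.90, 0.01575) and (0.4184, 0.003226).
Slope = (0.01575 − 0.003226)/(18.90 − 0.4184) = 0.0006774; intercept = 0.01575 − 0.0006774×18.90 = 0.002942.
Vmax = 1/intercept = 340 nmol·min⁻¹; Km = slope × Vmax = 0.0006774 × 340 = 0.230 µM.

340 nmol·min⁻¹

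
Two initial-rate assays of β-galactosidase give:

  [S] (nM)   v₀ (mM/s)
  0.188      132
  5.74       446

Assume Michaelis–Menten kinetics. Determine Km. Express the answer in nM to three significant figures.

In reciprocal form, 1/v = (Km/Vmax)·(1/[S]) + 1/Vmax. The two points give (1/[S], 1/v) = (5.319, 0.007576) and (0.1742, 0.002242).
Slope = (0.007576 − 0.002242)/(5.319 − 0.1742) = 0.001037; intercept = 0.007576 − 0.001037×5.319 = 0.002062.
Vmax = 1/intercept = 485 mM/s; Km = slope × Vmax = 0.001037 × 485 = 0.503 nM.

0.503 nM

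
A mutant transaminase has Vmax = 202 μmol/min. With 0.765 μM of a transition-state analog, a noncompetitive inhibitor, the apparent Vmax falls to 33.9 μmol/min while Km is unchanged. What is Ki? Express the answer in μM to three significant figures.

0.154 μM

Noncompetitive: Vmax,app = Vmax/α with α = 1 + [I]/Ki.
α = Vmax/Vmax,app = 202/33.9 = 5.959.
Since α = 1 + [I]/Ki, [I]/Ki = 5.959 − 1 = 4.959 and Ki = 0.765/4.959 = 0.154 μM.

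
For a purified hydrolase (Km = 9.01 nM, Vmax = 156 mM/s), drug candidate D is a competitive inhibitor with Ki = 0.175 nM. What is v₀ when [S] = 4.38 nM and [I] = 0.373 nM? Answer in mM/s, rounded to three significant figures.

α = 1 + [I]/Ki = 1 + 0.373/0.175 = 3.131.
For a competitive inhibitor, Vmax is unchanged and the apparent Km becomes α·Km: Km,app = 28.2 nM, Vmax,app = 156 mM/s.
v = Vmax,app·[S]/(Km,app + [S]) = 156 × 4.38/(28.2 + 4.38) = 21.0 mM/s.

21.0 mM/s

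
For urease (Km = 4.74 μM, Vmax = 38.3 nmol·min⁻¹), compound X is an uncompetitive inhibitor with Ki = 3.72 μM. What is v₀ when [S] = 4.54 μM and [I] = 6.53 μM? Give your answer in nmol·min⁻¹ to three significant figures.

With α = 1 + [I]/Ki = 1 + 6.53/3.72 = 2.755, the uncompetitive rate law is v = (Vmax/α)·[S] / (Km/α + [S]).
v = (38.3/2.755)×4.54 / (4.74/2.755 + 4.54) = 63.11/6.260 = 10.1 nmol·min⁻¹.

10.1 nmol·min⁻¹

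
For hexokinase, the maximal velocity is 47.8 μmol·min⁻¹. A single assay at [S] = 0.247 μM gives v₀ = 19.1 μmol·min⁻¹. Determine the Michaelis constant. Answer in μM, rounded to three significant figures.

0.371 μM

v/Vmax = 19.1/47.8 = 0.3996 = [S]/(Km+[S]).
So Km + [S] = [S]/0.3996 = 0.6181 μM, giving Km = 0.6181 − 0.247 = 0.371 μM.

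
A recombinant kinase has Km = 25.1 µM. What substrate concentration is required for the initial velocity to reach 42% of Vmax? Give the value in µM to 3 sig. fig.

v/Vmax = [S]/(Km+[S]) = 0.42, so [S] = Km·0.42/(1 − 0.42) = 25.1 × 0.7241.
[S] = 18.2 µM.

18.2 µM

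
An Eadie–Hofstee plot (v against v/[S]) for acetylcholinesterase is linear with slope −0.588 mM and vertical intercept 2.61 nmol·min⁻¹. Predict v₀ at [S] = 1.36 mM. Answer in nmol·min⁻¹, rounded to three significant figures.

1.82 nmol·min⁻¹

In the Eadie–Hofstee form v = Vmax − Km·(v/[S]), the slope is −Km and the intercept is Vmax, so Km = 0.588 mM and Vmax = 2.61 nmol·min⁻¹.
v = 2.61 × 1.36/(0.588 + 1.36) = 1.82 nmol·min⁻¹.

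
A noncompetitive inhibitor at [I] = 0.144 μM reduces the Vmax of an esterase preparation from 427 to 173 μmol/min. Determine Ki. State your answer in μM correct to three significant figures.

Noncompetitive: Vmax,app = Vmax/α with α = 1 + [I]/Ki.
α = Vmax/Vmax,app = 427/173 = 2.468.
Since α = 1 + [I]/Ki, [I]/Ki = 2.468 − 1 = 1.468 and Ki = 0.144/1.468 = 0.0981 μM.

0.0981 μM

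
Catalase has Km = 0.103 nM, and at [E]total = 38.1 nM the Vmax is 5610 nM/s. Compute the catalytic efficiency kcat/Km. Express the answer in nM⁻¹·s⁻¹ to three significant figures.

kcat = Vmax/[E]total = 5610/38.1 = 147 s⁻¹.
kcat/Km = 147/0.103 = 1430 nM⁻¹·s⁻¹.

1430 nM⁻¹·s⁻¹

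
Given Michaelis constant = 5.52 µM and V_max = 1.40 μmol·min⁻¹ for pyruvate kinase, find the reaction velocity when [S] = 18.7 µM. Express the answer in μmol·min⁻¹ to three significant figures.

1.08 μmol·min⁻¹

v = Vmax·[S]/(Km + [S]) = 1.40 × 18.7 / (5.52 + 18.7)
  = 26.18 / 24.22 = 1.08 μmol·min⁻¹.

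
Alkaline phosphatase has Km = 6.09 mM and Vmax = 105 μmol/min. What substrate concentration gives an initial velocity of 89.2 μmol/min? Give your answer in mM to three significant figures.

The required fractional saturation is v/Vmax = 89.2/105 = 0.8495.
Then [S]/(Km+[S]) = 0.8495 ⇒ [S] = 6.09 × 0.8495/(1 − 0.8495) = 34.4 mM.

34.4 mM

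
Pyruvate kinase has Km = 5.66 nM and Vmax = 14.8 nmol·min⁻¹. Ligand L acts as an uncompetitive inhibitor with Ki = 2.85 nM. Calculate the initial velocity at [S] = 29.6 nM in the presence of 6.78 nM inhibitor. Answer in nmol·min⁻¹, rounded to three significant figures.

4.15 nmol·min⁻¹

α = 1 + [I]/Ki = 1 + 6.78/2.85 = 3.379.
For an uncompetitive inhibitor, both parameters are divided by α, giving Vmax/α and Km/α: Km,app = 1.68 nM, Vmax,app = 4.38 nmol·min⁻¹.
v = Vmax,app·[S]/(Km,app + [S]) = 4.38 × 29.6/(1.68 + 29.6) = 4.15 nmol·min⁻¹.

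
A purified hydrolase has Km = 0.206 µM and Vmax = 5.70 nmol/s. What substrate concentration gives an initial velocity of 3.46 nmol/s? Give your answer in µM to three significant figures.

0.318 µM

Rearranging v = Vmax[S]/(Km+[S]) gives [S] = Km·v/(Vmax − v).
[S] = 0.206 × 3.46 / (5.70 − 3.46) = 0.7128/2.240 = 0.318 µM.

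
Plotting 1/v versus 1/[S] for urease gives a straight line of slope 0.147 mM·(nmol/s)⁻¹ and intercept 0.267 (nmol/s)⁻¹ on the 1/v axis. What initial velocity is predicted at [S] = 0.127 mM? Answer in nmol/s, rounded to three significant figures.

The y-intercept is 1/Vmax, so Vmax = 1/0.267 = 3.75 nmol/s.
The slope is Km/Vmax, so Km = 0.147 × 3.75 = 0.551 mM.
Then v = 3.75 × 0.127/(0.551 + 0.127) = 0.702 nmol/s.

0.702 nmol/s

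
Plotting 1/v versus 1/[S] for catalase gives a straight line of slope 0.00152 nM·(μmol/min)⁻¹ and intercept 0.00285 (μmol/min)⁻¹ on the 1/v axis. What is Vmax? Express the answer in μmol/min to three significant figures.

351 μmol/min

The y-intercept of a Lineweaver–Burk plot equals 1/Vmax, so Vmax = 1/0.00285 = 351 μmol/min.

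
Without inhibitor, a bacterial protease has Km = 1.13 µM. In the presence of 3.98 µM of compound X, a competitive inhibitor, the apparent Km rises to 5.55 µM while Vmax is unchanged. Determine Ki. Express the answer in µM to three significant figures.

Competitive: Km,app = α·Km with α = 1 + [I]/Ki.
α = Km,app/Km = 5.55/1.13 = 4.912.
Ki = [I]/(α − 1) = 3.98/3.912 = 1.02 µM.

1.02 µM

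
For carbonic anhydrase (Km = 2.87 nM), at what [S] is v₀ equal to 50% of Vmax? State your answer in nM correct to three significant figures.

v/Vmax = [S]/(Km+[S]) = 0.5, so [S] = Km·0.5/(1 − 0.5) = 2.87 × 1.000.
[S] = 2.87 nM.

2.87 nM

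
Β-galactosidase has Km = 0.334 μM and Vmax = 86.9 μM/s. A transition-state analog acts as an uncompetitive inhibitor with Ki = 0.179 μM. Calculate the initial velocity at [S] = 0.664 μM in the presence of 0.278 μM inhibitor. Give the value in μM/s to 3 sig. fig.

α = 1 + [I]/Ki = 1 + 0.278/0.179 = 2.553.
For an uncompetitive inhibitor, both parameters are divided by α, giving Vmax/α and Km/α: Km,app = 0.131 μM, Vmax,app = 34.0 μM/s.
v = Vmax,app·[S]/(Km,app + [S]) = 34.0 × 0.664/(0.131 + 0.664) = 28.4 μM/s.

28.4 μM/s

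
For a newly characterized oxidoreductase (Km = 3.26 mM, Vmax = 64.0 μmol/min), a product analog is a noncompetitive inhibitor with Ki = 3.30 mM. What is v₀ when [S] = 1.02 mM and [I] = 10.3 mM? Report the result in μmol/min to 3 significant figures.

3.70 μmol/min

With α = 1 + [I]/Ki = 1 + 10.3/3.30 = 4.121, the noncompetitive rate law is v = (Vmax/α)·[S] / (Km + [S]).
v = (64.0/4.121)×1.02 / (3.26 + 1.02) = 15.84/4.280 = 3.70 μmol/min.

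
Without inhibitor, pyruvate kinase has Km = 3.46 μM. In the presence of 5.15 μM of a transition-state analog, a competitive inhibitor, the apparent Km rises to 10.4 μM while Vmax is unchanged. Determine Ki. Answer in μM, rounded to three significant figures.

Competitive: Km,app = α·Km with α = 1 + [I]/Ki.
α = Km,app/Km = 10.4/3.46 = 3.006.
Since α = 1 + [I]/Ki, [I]/Ki = 3.006 − 1 = 2.006 and Ki = 5.15/2.006 = 2.57 μM.

2.57 μM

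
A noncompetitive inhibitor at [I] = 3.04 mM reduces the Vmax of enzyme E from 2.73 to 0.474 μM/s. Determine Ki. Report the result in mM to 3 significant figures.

0.639 mM

Noncompetitive: Vmax,app = Vmax/α with α = 1 + [I]/Ki.
α = Vmax/Vmax,app = 2.73/0.474 = 5.759.
Ki = [I]/(α − 1) = 3.04/4.759 = 0.639 mM.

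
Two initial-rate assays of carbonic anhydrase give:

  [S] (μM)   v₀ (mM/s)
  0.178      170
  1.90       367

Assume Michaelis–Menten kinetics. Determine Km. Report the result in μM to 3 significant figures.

From v = Vmax[S]/(Km+[S]), each point gives Vmax = v(Km+[S])/[S].
Equating: 170(Km+0.178)/0.178 = 367(Km+1.90)/1.90.
955.1·Km + 170 = 193.2·Km + 367, so (955.1 − 193.2)·Km = 367 − 170.
Km = 197.0/761.9 = 0.259 μM; then Vmax = 170(0.259+0.178)/0.178 = 417 mM/s.

0.259 μM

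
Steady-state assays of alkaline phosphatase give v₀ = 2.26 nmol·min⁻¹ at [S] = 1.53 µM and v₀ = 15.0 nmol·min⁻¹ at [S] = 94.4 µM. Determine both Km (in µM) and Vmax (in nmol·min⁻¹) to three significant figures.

In reciprocal form, 1/v = (Km/Vmax)·(1/[S]) + 1/Vmax. The two points give (1/[S], 1/v) = (0.6536, 0.4425) and (0.01059, 0.06667).
Slope = (0.4425 − 0.06667)/(0.6536 − 0.01059) = 0.5845; intercept = 0.4425 − 0.5845×0.6536 = 0.06048.
Vmax = 1/intercept = 16.5 nmol·min⁻¹; Km = slope × Vmax = 0.5845 × 16.5 = 9.66 µM.

Km = 9.66 µM; Vmax = 16.5 nmol·min⁻¹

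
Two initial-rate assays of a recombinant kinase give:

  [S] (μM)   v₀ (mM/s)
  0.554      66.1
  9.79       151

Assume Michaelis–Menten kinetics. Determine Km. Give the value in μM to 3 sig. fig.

0.817 μM

From v = Vmax[S]/(Km+[S]), each point gives Vmax = v(Km+[S])/[S].
Equating: 66.1(Km+0.554)/0.554 = 151(Km+9.79)/9.79.
119.3·Km + 66.1 = 15.42·Km + 151, so (119.3 − 15.42)·Km = 151 − 66.1.
Km = 84.90/103.9 = 0.817 μM; then Vmax = 66.1(0.817+0.554)/0.554 = 164 mM/s.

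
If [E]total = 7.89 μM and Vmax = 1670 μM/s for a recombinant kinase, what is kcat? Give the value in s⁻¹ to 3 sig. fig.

212 s⁻¹

kcat = Vmax/[E]total = 1670 μM/s / 7.89 μM = 212 s⁻¹.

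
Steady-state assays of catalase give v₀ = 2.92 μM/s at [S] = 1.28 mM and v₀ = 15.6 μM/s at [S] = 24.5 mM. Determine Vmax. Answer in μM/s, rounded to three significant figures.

In reciprocal form, 1/v = (Km/Vmax)·(1/[S]) + 1/Vmax. The two points give (1/[S], 1/v) = (0.7812, 0.3425) and (0.04082, 0.06410).
Slope = (0.3425 − 0.06410)/(0.7812 − 0.04082) = 0.3759; intercept = 0.3425 − 0.3759×0.7812 = 0.04876.
Vmax = 1/intercept = 20.5 μM/s; Km = slope × Vmax = 0.3759 × 20.5 = 7.71 mM.

20.5 μM/s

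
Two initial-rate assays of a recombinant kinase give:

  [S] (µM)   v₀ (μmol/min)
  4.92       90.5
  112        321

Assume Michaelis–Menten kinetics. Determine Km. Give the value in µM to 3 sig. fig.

From v = Vmax[S]/(Km+[S]), each point gives Vmax = v(Km+[S])/[S].
Equating: 90.5(Km+4.92)/4.92 = 321(Km+112)/112.
18.39·Km + 90.5 = 2.866·Km + 321, so (18.39 − 2.866)·Km = 321 − 90.5.
Km = 230.5/15.53 = 14.8 µM; then Vmax = 90.5(14.8+4.92)/4.92 = 364 μmol/min.

14.8 µM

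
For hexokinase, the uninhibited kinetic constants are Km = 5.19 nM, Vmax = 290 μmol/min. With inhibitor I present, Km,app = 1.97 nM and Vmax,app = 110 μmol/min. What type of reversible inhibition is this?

Both Km and Vmax decrease by the same factor (~2.64-fold) — characteristic of uncompetitive inhibition.

uncompetitive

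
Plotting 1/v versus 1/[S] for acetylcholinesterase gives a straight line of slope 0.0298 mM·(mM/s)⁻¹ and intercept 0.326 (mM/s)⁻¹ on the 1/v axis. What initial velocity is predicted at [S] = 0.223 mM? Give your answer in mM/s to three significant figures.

2.18 mM/s

The y-intercept is 1/Vmax, so Vmax = 1/0.326 = 3.07 mM/s.
The slope is Km/Vmax, so Km = 0.0298 × 3.07 = 0.0914 mM.
Then v = 3.07 × 0.223/(0.0914 + 0.223) = 2.18 mM/s.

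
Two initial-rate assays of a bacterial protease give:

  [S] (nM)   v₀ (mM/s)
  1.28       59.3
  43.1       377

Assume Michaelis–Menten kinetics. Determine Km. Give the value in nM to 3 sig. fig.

In reciprocal form, 1/v = (Km/Vmax)·(1/[S]) + 1/Vmax. The two points give (1/[S], 1/v) = (0.7812, 0.01686) and (0.02320, 0.002653).
Slope = (0.01686 − 0.002653)/(0.7812 − 0.02320) = 0.01875; intercept = 0.01686 − 0.01875×0.7812 = 0.002218.
Vmax = 1/intercept = 451 mM/s; Km = slope × Vmax = 0.01875 × 451 = 8.45 nM.

8.45 nM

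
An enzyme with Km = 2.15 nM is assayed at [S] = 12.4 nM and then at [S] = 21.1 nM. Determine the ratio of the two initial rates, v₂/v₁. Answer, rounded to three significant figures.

Since Vmax cancels, v₂/v₁ = [S]₂(Km+[S]₁) / [S]₁(Km+[S]₂).
= 21.1×(2.15+12.4) / (12.4×(2.15+21.1)) = 307.0/288.3 = 1.06.

1.06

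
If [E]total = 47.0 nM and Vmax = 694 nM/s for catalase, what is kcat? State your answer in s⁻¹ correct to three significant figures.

14.8 s⁻¹

kcat = Vmax/[E]total = 694 nM/s / 47.0 nM = 14.8 s⁻¹.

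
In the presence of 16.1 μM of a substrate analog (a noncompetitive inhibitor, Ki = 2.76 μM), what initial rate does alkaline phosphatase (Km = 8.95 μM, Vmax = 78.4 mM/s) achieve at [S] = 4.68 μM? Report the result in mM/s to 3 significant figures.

3.94 mM/s

α = 1 + [I]/Ki = 1 + 16.1/2.76 = 6.833.
For a noncompetitive inhibitor, Vmax is reduced to Vmax/α while Km is unchanged: Km,app = 8.95 μM, Vmax,app = 11.5 mM/s.
v = Vmax,app·[S]/(Km,app + [S]) = 11.5 × 4.68/(8.95 + 4.68) = 3.94 mM/s.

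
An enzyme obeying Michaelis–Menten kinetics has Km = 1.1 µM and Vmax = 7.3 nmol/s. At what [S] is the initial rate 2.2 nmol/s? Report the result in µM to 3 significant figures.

The required fractional saturation is v/Vmax = 2.2/7.3 = 0.3014.
Then [S]/(Km+[S]) = 0.3014 ⇒ [S] = 1.1 × 0.3014/(1 − 0.3014) = 0.475 µM.

0.475 µM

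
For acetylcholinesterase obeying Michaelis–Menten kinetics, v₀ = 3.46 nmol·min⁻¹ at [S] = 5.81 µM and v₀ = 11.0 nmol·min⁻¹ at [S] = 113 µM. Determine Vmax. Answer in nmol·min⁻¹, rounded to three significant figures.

In reciprocal form, 1/v = (Km/Vmax)·(1/[S]) + 1/Vmax. The two points give (1/[S], 1/v) = (0.1721, 0.2890) and (0.008850, 0.09091).
Slope = (0.2890 − 0.09091)/(0.1721 − 0.008850) = 1.213; intercept = 0.2890 − 1.213×0.1721 = 0.08017.
Vmax = 1/intercept = 12.5 nmol·min⁻¹; Km = slope × Vmax = 1.213 × 12.5 = 15.1 µM.

12.5 nmol·min⁻¹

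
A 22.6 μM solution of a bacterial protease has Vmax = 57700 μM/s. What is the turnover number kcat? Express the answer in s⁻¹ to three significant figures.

kcat = Vmax/[E]total = 57700 μM/s / 22.6 μM = 2550 s⁻¹.

2550 s⁻¹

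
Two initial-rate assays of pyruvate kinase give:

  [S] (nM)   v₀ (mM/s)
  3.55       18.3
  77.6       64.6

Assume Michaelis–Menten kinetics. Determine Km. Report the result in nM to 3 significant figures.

From v = Vmax[S]/(Km+[S]), each point gives Vmax = v(Km+[S])/[S].
Equating: 18.3(Km+3.55)/3.55 = 64.6(Km+77.6)/77.6.
5.155·Km + 18.3 = 0.8325·Km + 64.6, so (5.155 − 0.8325)·Km = 64.6 − 18.3.
Km = 46.30/4.322 = 10.7 nM; then Vmax = 18.3(10.7+3.55)/3.55 = 73.5 mM/s.

10.7 nM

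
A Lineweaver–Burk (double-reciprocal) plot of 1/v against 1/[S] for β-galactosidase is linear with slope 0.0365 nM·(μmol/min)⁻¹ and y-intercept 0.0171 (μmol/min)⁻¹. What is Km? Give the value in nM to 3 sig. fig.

2.13 nM

y-intercept = 1/Vmax ⇒ Vmax = 58.5 μmol/min; slope = Km/Vmax ⇒ Km = slope × Vmax.
Km = 0.0365 × 58.5 = 2.13 nM.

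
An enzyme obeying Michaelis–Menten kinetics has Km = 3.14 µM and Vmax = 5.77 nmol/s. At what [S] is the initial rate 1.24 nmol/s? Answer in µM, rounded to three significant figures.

0.860 µM

The required fractional saturation is v/Vmax = 1.24/5.77 = 0.2149.
Then [S]/(Km+[S]) = 0.2149 ⇒ [S] = 3.14 × 0.2149/(1 − 0.2149) = 0.860 µM.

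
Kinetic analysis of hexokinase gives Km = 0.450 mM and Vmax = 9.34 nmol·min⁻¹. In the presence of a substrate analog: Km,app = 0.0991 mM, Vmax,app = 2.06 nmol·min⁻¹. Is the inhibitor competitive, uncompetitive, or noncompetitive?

Both Km and Vmax decrease by the same factor (~4.54-fold) — characteristic of uncompetitive inhibition.

uncompetitive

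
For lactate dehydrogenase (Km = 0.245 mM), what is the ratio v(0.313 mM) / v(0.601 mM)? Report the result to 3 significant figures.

0.790

Since Vmax cancels, v₂/v₁ = [S]₂(Km+[S]₁) / [S]₁(Km+[S]₂).
= 0.313×(0.245+0.601) / (0.601×(0.245+0.313)) = 0.2648/0.3354 = 0.790.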